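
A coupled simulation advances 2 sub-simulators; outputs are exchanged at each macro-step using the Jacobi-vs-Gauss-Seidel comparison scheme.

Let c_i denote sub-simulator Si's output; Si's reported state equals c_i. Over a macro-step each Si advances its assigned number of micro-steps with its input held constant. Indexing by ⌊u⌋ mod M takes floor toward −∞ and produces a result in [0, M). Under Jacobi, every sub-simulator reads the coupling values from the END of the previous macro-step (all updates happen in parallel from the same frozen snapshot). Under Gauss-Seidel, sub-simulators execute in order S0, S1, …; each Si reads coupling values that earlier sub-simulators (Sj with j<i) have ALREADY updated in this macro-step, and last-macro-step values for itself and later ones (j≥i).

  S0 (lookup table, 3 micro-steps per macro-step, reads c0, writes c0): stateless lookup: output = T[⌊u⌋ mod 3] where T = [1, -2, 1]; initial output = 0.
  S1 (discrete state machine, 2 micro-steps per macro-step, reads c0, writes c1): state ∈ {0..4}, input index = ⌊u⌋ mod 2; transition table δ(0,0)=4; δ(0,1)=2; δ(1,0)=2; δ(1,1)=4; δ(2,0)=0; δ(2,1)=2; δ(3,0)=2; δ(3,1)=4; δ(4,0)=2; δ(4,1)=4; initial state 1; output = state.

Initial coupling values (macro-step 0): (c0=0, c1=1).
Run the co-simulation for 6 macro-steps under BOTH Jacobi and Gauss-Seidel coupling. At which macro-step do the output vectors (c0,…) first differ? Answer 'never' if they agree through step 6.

[Jacobi] macro 1: S0 reads c0=0 → after 3×micro: 1; S1 reads c0=0 → after 2×micro: 0 ⇒ (c0=1, c1=0)
[Jacobi] macro 2: S0 reads c0=1 → after 3×micro: -2; S1 reads c0=1 → after 2×micro: 2 ⇒ (c0=-2, c1=2)
[Jacobi] macro 3: S0 reads c0=-2 → after 3×micro: -2; S1 reads c0=-2 → after 2×micro: 4 ⇒ (c0=-2, c1=4)
[Jacobi] macro 4: S0 reads c0=-2 → after 3×micro: -2; S1 reads c0=-2 → after 2×micro: 0 ⇒ (c0=-2, c1=0)
[Jacobi] macro 5: S0 reads c0=-2 → after 3×micro: -2; S1 reads c0=-2 → after 2×micro: 2 ⇒ (c0=-2, c1=2)
[Jacobi] macro 6: S0 reads c0=-2 → after 3×micro: -2; S1 reads c0=-2 → after 2×micro: 4 ⇒ (c0=-2, c1=4)
[Gauss-Seidel] macro 1: S0 reads c0=0 → after 3×micro: 1; S1 reads c0=1 → after 2×micro: 4 ⇒ (c0=1, c1=4)
[Gauss-Seidel] macro 2: S0 reads c0=1 → after 3×micro: -2; S1 reads c0=-2 → after 2×micro: 0 ⇒ (c0=-2, c1=0)
[Gauss-Seidel] macro 3: S0 reads c0=-2 → after 3×micro: -2; S1 reads c0=-2 → after 2×micro: 2 ⇒ (c0=-2, c1=2)
[Gauss-Seidel] macro 4: S0 reads c0=-2 → after 3×micro: -2; S1 reads c0=-2 → after 2×micro: 4 ⇒ (c0=-2, c1=4)
[Gauss-Seidel] macro 5: S0 reads c0=-2 → after 3×micro: -2; S1 reads c0=-2 → after 2×micro: 0 ⇒ (c0=-2, c1=0)
[Gauss-Seidel] macro 6: S0 reads c0=-2 → after 3×micro: -2; S1 reads c0=-2 → after 2×micro: 2 ⇒ (c0=-2, c1=2)

first divergence at macro-step: 1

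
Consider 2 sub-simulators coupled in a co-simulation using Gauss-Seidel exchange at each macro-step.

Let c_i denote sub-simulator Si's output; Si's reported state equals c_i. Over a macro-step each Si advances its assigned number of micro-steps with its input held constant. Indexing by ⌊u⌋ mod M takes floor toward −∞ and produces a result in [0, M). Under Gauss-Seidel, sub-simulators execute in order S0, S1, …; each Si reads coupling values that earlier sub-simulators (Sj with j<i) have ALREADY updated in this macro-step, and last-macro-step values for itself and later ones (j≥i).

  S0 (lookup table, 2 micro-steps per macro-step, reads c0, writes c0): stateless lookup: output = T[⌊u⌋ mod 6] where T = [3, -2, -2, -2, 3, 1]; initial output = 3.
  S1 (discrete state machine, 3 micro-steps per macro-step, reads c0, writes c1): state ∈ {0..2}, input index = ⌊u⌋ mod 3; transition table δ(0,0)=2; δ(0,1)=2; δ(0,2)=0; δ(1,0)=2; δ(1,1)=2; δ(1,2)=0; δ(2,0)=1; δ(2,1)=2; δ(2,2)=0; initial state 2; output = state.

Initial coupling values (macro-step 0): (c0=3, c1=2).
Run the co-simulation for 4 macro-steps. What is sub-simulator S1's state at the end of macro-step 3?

macro 1: S0 reads c0=3 → after 2×micro: -2; S1 reads c0=-2 → after 3×micro: 2 ⇒ (c0=-2, c1=2)
macro 2: S0 reads c0=-2 → after 2×micro: 3; S1 reads c0=3 → after 3×micro: 1 ⇒ (c0=3, c1=1)
macro 3: S0 reads c0=3 → after 2×micro: -2; S1 reads c0=-2 → after 3×micro: 2 ⇒ (c0=-2, c1=2)
macro 4: S0 reads c0=-2 → after 2×micro: 3; S1 reads c0=3 → after 3×micro: 1 ⇒ (c0=3, c1=1)

S1 state at macro-step 3 = 2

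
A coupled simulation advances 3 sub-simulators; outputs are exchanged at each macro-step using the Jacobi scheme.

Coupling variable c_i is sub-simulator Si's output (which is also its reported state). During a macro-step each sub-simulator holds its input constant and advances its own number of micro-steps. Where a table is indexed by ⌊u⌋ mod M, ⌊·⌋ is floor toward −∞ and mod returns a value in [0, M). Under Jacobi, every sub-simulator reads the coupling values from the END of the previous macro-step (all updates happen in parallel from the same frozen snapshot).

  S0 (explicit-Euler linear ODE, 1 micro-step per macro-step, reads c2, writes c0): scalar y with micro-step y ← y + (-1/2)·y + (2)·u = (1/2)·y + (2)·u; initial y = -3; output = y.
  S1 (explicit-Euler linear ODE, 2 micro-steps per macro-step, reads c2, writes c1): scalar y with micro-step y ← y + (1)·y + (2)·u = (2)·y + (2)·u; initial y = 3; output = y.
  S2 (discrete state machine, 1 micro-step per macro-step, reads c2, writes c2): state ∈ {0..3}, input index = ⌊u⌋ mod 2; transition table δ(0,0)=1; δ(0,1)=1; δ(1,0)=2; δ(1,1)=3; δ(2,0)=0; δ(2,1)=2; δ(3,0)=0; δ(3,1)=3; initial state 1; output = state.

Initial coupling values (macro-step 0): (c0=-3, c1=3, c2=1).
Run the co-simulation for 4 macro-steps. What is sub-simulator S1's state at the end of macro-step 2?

S1 state at macro-step 2 = 90

macro 1: S0 reads c2=1 → after 1×micro: 1/2; S1 reads c2=1 → after 2×micro: 18; S2 reads c2=1 → after 1×micro: 3 ⇒ (c0=1/2, c1=18, c2=3)
macro 2: S0 reads c2=3 → after 1×micro: 25/4; S1 reads c2=3 → after 2×micro: 90; S2 reads c2=3 → after 1×micro: 3 ⇒ (c0=25/4, c1=90, c2=3)
macro 3: S0 reads c2=3 → after 1×micro: 73/8; S1 reads c2=3 → after 2×micro: 378; S2 reads c2=3 → after 1×micro: 3 ⇒ (c0=73/8, c1=378, c2=3)
macro 4: S0 reads c2=3 → after 1×micro: 169/16; S1 reads c2=3 → after 2×micro: 1530; S2 reads c2=3 → after 1×micro: 3 ⇒ (c0=169/16, c1=1530, c2=3)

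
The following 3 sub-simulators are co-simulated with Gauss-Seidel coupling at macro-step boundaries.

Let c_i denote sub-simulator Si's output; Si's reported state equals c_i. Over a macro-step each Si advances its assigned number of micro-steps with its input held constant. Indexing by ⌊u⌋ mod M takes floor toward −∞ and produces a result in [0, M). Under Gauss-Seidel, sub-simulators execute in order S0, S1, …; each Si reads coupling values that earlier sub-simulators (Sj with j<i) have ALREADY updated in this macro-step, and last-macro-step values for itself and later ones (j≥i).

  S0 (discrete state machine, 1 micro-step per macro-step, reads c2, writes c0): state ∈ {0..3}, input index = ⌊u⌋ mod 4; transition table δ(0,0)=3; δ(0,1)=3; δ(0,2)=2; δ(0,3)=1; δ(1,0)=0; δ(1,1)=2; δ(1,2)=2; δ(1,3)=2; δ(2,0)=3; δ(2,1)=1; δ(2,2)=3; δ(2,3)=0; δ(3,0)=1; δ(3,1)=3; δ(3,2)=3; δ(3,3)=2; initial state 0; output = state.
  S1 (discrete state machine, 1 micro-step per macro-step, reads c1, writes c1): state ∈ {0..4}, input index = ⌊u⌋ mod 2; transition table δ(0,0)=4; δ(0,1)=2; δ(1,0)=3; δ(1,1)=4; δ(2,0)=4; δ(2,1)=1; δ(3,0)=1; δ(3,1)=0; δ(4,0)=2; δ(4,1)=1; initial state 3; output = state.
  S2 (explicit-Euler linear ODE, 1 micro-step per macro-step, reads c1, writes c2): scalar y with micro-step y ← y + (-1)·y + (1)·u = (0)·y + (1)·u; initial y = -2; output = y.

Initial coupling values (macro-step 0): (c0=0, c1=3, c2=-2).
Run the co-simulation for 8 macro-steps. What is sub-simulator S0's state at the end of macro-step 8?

macro 1: S0 reads c2=-2 → after 1×micro: 2; S1 reads c1=3 → after 1×micro: 0; S2 reads c1=0 → after 1×micro: 0 ⇒ (c0=2, c1=0, c2=0)
macro 2: S0 reads c2=0 → after 1×micro: 3; S1 reads c1=0 → after 1×micro: 4; S2 reads c1=4 → after 1×micro: 4 ⇒ (c0=3, c1=4, c2=4)
macro 3: S0 reads c2=4 → after 1×micro: 1; S1 reads c1=4 → after 1×micro: 2; S2 reads c1=2 → after 1×micro: 2 ⇒ (c0=1, c1=2, c2=2)
macro 4: S0 reads c2=2 → after 1×micro: 2; S1 reads c1=2 → after 1×micro: 4; S2 reads c1=4 → after 1×micro: 4 ⇒ (c0=2, c1=4, c2=4)
macro 5: S0 reads c2=4 → after 1×micro: 3; S1 reads c1=4 → after 1×micro: 2; S2 reads c1=2 → after 1×micro: 2 ⇒ (c0=3, c1=2, c2=2)
macro 6: S0 reads c2=2 → after 1×micro: 3; S1 reads c1=2 → after 1×micro: 4; S2 reads c1=4 → after 1×micro: 4 ⇒ (c0=3, c1=4, c2=4)
macro 7: S0 reads c2=4 → after 1×micro: 1; S1 reads c1=4 → after 1×micro: 2; S2 reads c1=2 → after 1×micro: 2 ⇒ (c0=1, c1=2, c2=2)
macro 8: S0 reads c2=2 → after 1×micro: 2; S1 reads c1=2 → after 1×micro: 4; S2 reads c1=4 → after 1×micro: 4 ⇒ (c0=2, c1=4, c2=4)

S0 state at macro-step 8 = 2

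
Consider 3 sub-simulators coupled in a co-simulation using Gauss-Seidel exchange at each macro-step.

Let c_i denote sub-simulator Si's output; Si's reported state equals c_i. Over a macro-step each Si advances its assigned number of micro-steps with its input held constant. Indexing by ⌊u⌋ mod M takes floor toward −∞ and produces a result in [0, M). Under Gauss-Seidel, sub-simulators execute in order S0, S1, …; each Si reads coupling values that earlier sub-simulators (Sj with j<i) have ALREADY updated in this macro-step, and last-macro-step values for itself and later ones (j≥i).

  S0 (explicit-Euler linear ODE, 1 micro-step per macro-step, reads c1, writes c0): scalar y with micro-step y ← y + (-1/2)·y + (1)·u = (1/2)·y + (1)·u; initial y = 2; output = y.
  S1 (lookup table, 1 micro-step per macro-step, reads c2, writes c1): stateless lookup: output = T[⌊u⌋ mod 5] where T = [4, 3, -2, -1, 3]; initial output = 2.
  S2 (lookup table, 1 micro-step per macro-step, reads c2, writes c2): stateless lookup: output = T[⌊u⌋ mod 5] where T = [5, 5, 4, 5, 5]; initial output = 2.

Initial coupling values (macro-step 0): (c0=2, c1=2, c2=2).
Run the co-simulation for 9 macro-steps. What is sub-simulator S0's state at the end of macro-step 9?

macro 1: S0 reads c1=2 → after 1×micro: 3; S1 reads c2=2 → after 1×micro: -2; S2 reads c2=2 → after 1×micro: 4 ⇒ (c0=3, c1=-2, c2=4)
macro 2: S0 reads c1=-2 → after 1×micro: -1/2; S1 reads c2=4 → after 1×micro: 3; S2 reads c2=4 → after 1×micro: 5 ⇒ (c0=-1/2, c1=3, c2=5)
macro 3: S0 reads c1=3 → after 1×micro: 11/4; S1 reads c2=5 → after 1×micro: 4; S2 reads c2=5 → after 1×micro: 5 ⇒ (c0=11/4, c1=4, c2=5)
macro 4: S0 reads c1=4 → after 1×micro: 43/8; S1 reads c2=5 → after 1×micro: 4; S2 reads c2=5 → after 1×micro: 5 ⇒ (c0=43/8, c1=4, c2=5)
macro 5: S0 reads c1=4 → after 1×micro: 107/16; S1 reads c2=5 → after 1×micro: 4; S2 reads c2=5 → after 1×micro: 5 ⇒ (c0=107/16, c1=4, c2=5)
macro 6: S0 reads c1=4 → after 1×micro: 235/32; S1 reads c2=5 → after 1×micro: 4; S2 reads c2=5 → after 1×micro: 5 ⇒ (c0=235/32, c1=4, c2=5)
macro 7: S0 reads c1=4 → after 1×micro: 491/64; S1 reads c2=5 → after 1×micro: 4; S2 reads c2=5 → after 1×micro: 5 ⇒ (c0=491/64, c1=4, c2=5)
macro 8: S0 reads c1=4 → after 1×micro: 1003/128; S1 reads c2=5 → after 1×micro: 4; S2 reads c2=5 → after 1×micro: 5 ⇒ (c0=1003/128, c1=4, c2=5)
macro 9: S0 reads c1=4 → after 1×micro: 2027/256; S1 reads c2=5 → after 1×micro: 4; S2 reads c2=5 → after 1×micro: 5 ⇒ (c0=2027/256, c1=4, c2=5)

S0 state at macro-step 9 = 2027/256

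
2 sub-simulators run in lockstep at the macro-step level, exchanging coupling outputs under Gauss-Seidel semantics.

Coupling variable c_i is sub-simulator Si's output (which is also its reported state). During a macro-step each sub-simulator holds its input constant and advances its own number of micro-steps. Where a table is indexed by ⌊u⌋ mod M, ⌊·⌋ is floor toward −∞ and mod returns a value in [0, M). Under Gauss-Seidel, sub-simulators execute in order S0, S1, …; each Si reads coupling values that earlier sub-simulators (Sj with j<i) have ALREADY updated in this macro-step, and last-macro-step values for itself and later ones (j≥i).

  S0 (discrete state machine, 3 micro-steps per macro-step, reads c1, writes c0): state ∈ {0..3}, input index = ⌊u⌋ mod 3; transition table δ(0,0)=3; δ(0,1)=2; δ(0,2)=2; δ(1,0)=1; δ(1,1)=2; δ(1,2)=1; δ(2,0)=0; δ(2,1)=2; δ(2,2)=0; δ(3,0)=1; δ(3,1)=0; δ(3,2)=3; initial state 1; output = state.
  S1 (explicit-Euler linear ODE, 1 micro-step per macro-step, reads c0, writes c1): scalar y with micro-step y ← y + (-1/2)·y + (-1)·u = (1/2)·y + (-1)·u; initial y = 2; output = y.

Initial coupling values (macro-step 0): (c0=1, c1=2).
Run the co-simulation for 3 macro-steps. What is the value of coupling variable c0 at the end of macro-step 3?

macro 1: S0 reads c1=2 → after 3×micro: 1; S1 reads c0=1 → after 1×micro: 0 ⇒ (c0=1, c1=0)
macro 2: S0 reads c1=0 → after 3×micro: 1; S1 reads c0=1 → after 1×micro: -1 ⇒ (c0=1, c1=-1)
macro 3: S0 reads c1=-1 → after 3×micro: 1; S1 reads c0=1 → after 1×micro: -3/2 ⇒ (c0=1, c1=-3/2)

c0 at macro-step 3 = 1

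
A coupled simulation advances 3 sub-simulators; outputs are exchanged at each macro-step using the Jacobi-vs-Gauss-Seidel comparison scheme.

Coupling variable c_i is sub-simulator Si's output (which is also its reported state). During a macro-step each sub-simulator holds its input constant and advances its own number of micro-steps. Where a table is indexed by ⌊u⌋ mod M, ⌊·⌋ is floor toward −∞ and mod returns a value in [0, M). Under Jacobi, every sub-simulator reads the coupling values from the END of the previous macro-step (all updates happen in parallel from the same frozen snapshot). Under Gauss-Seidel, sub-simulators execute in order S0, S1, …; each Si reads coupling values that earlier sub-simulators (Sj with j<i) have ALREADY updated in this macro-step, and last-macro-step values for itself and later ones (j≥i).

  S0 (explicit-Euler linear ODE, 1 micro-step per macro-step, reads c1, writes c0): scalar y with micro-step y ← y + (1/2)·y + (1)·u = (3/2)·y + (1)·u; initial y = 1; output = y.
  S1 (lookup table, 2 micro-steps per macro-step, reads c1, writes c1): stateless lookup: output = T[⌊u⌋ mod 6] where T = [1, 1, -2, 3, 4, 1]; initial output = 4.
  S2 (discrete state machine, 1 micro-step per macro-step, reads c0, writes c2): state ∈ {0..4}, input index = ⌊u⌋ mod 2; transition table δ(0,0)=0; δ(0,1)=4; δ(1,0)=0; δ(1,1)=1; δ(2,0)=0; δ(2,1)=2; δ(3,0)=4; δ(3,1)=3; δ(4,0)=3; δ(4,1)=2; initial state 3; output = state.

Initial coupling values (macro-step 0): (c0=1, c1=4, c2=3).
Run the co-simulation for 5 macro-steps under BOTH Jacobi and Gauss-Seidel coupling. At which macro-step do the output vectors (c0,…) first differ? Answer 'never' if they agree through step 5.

[Jacobi] macro 1: S0 reads c1=4 → after 1×micro: 11/2; S1 reads c1=4 → after 2×micro: 4; S2 reads c0=1 → after 1×micro: 3 ⇒ (c0=11/2, c1=4, c2=3)
[Jacobi] macro 2: S0 reads c1=4 → after 1×micro: 49/4; S1 reads c1=4 → after 2×micro: 4; S2 reads c0=11/2 → after 1×micro: 3 ⇒ (c0=49/4, c1=4, c2=3)
[Jacobi] macro 3: S0 reads c1=4 → after 1×micro: 179/8; S1 reads c1=4 → after 2×micro: 4; S2 reads c0=49/4 → after 1×micro: 4 ⇒ (c0=179/8, c1=4, c2=4)
[Jacobi] macro 4: S0 reads c1=4 → after 1×micro: 601/16; S1 reads c1=4 → after 2×micro: 4; S2 reads c0=179/8 → after 1×micro: 3 ⇒ (c0=601/16, c1=4, c2=3)
[Jacobi] macro 5: S0 reads c1=4 → after 1×micro: 1931/32; S1 reads c1=4 → after 2×micro: 4; S2 reads c0=601/16 → after 1×micro: 3 ⇒ (c0=1931/32, c1=4, c2=3)
[Gauss-Seidel] macro 1: S0 reads c1=4 → after 1×micro: 11/2; S1 reads c1=4 → after 2×micro: 4; S2 reads c0=11/2 → after 1×micro: 3 ⇒ (c0=11/2, c1=4, c2=3)
[Gauss-Seidel] macro 2: S0 reads c1=4 → after 1×micro: 49/4; S1 reads c1=4 → after 2×micro: 4; S2 reads c0=49/4 → after 1×micro: 4 ⇒ (c0=49/4, c1=4, c2=4)
[Gauss-Seidel] macro 3: S0 reads c1=4 → after 1×micro: 179/8; S1 reads c1=4 → after 2×micro: 4; S2 reads c0=179/8 → after 1×micro: 3 ⇒ (c0=179/8, c1=4, c2=3)
[Gauss-Seidel] macro 4: S0 reads c1=4 → after 1×micro: 601/16; S1 reads c1=4 → after 2×micro: 4; S2 reads c0=601/16 → after 1×micro: 3 ⇒ (c0=601/16, c1=4, c2=3)
[Gauss-Seidel] macro 5: S0 reads c1=4 → after 1×micro: 1931/32; S1 reads c1=4 → after 2×micro: 4; S2 reads c0=1931/32 → after 1×micro: 4 ⇒ (c0=1931/32, c1=4, c2=4)

first divergence at macro-step: 2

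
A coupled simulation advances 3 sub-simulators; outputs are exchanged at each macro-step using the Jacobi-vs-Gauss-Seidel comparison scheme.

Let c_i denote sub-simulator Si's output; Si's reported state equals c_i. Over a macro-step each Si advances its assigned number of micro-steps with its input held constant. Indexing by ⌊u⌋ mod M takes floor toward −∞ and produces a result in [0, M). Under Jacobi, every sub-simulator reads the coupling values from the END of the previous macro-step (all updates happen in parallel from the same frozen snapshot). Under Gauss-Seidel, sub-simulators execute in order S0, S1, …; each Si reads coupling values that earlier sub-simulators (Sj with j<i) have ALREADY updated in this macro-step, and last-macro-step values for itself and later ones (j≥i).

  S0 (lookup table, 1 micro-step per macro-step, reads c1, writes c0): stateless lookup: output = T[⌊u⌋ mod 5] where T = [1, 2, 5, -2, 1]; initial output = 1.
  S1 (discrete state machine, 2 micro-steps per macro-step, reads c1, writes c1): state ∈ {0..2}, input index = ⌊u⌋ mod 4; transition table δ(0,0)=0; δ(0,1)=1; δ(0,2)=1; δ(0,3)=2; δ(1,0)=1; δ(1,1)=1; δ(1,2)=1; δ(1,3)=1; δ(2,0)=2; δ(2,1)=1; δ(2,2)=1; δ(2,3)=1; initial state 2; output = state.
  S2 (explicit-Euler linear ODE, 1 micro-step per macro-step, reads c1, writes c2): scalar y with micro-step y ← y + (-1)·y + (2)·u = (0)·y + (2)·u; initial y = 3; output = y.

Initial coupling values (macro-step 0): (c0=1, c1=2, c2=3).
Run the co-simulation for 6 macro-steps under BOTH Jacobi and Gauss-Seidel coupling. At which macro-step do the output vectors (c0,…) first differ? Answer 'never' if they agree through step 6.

[Jacobi] macro 1: S0 reads c1=2 → after 1×micro: 5; S1 reads c1=2 → after 2×micro: 1; S2 reads c1=2 → after 1×micro: 4 ⇒ (c0=5, c1=1, c2=4)
[Jacobi] macro 2: S0 reads c1=1 → after 1×micro: 2; S1 reads c1=1 → after 2×micro: 1; S2 reads c1=1 → after 1×micro: 2 ⇒ (c0=2, c1=1, c2=2)
[Jacobi] macro 3: S0 reads c1=1 → after 1×micro: 2; S1 reads c1=1 → after 2×micro: 1; S2 reads c1=1 → after 1×micro: 2 ⇒ (c0=2, c1=1, c2=2)
[Jacobi] macro 4: S0 reads c1=1 → after 1×micro: 2; S1 reads c1=1 → after 2×micro: 1; S2 reads c1=1 → after 1×micro: 2 ⇒ (c0=2, c1=1, c2=2)
[Jacobi] macro 5: S0 reads c1=1 → after 1×micro: 2; S1 reads c1=1 → after 2×micro: 1; S2 reads c1=1 → after 1×micro: 2 ⇒ (c0=2, c1=1, c2=2)
[Jacobi] macro 6: S0 reads c1=1 → after 1×micro: 2; S1 reads c1=1 → after 2×micro: 1; S2 reads c1=1 → after 1×micro: 2 ⇒ (c0=2, c1=1, c2=2)
[Gauss-Seidel] macro 1: S0 reads c1=2 → after 1×micro: 5; S1 reads c1=2 → after 2×micro: 1; S2 reads c1=1 → after 1×micro: 2 ⇒ (c0=5, c1=1, c2=2)
[Gauss-Seidel] macro 2: S0 reads c1=1 → after 1×micro: 2; S1 reads c1=1 → after 2×micro: 1; S2 reads c1=1 → after 1×micro: 2 ⇒ (c0=2, c1=1, c2=2)
[Gauss-Seidel] macro 3: S0 reads c1=1 → after 1×micro: 2; S1 reads c1=1 → after 2×micro: 1; S2 reads c1=1 → after 1×micro: 2 ⇒ (c0=2, c1=1, c2=2)
[Gauss-Seidel] macro 4: S0 reads c1=1 → after 1×micro: 2; S1 reads c1=1 → after 2×micro: 1; S2 reads c1=1 → after 1×micro: 2 ⇒ (c0=2, c1=1, c2=2)
[Gauss-Seidel] macro 5: S0 reads c1=1 → after 1×micro: 2; S1 reads c1=1 → after 2×micro: 1; S2 reads c1=1 → after 1×micro: 2 ⇒ (c0=2, c1=1, c2=2)
[Gauss-Seidel] macro 6: S0 reads c1=1 → after 1×micro: 2; S1 reads c1=1 → after 2×micro: 1; S2 reads c1=1 → after 1×micro: 2 ⇒ (c0=2, c1=1, c2=2)

first divergence at macro-step: 1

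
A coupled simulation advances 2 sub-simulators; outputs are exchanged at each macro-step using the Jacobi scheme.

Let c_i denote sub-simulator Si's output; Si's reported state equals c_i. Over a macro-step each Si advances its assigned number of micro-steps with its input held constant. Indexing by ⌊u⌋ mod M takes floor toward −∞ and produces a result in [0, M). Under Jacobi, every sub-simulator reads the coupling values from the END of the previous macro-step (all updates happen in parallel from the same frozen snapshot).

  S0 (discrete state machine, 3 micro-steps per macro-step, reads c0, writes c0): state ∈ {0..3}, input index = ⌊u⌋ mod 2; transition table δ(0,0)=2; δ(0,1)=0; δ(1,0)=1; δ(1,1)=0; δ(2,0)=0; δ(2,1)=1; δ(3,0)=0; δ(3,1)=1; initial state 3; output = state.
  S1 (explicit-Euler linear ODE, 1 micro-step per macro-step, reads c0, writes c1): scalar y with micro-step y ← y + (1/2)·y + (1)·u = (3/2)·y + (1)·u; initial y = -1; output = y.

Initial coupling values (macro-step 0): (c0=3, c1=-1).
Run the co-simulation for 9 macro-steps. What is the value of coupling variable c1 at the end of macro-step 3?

macro 1: S0 reads c0=3 → after 3×micro: 0; S1 reads c0=3 → after 1×micro: 3/2 ⇒ (c0=0, c1=3/2)
macro 2: S0 reads c0=0 → after 3×micro: 2; S1 reads c0=0 → after 1×micro: 9/4 ⇒ (c0=2, c1=9/4)
macro 3: S0 reads c0=2 → after 3×micro: 0; S1 reads c0=2 → after 1×micro: 43/8 ⇒ (c0=0, c1=43/8)
macro 4: S0 reads c0=0 → after 3×micro: 2; S1 reads c0=0 → after 1×micro: 129/16 ⇒ (c0=2, c1=129/16)
macro 5: S0 reads c0=2 → after 3×micro: 0; S1 reads c0=2 → after 1×micro: 451/32 ⇒ (c0=0, c1=451/32)
macro 6: S0 reads c0=0 → after 3×micro: 2; S1 reads c0=0 → after 1×micro: 1353/64 ⇒ (c0=2, c1=1353/64)
macro 7: S0 reads c0=2 → after 3×micro: 0; S1 reads c0=2 → after 1×micro: 4315/128 ⇒ (c0=0, c1=4315/128)
macro 8: S0 reads c0=0 → after 3×micro: 2; S1 reads c0=0 → after 1×micro: 12945/256 ⇒ (c0=2, c1=12945/256)
macro 9: S0 reads c0=2 → after 3×micro: 0; S1 reads c0=2 → after 1×micro: 39859/512 ⇒ (c0=0, c1=39859/512)

c1 at macro-step 3 = 43/8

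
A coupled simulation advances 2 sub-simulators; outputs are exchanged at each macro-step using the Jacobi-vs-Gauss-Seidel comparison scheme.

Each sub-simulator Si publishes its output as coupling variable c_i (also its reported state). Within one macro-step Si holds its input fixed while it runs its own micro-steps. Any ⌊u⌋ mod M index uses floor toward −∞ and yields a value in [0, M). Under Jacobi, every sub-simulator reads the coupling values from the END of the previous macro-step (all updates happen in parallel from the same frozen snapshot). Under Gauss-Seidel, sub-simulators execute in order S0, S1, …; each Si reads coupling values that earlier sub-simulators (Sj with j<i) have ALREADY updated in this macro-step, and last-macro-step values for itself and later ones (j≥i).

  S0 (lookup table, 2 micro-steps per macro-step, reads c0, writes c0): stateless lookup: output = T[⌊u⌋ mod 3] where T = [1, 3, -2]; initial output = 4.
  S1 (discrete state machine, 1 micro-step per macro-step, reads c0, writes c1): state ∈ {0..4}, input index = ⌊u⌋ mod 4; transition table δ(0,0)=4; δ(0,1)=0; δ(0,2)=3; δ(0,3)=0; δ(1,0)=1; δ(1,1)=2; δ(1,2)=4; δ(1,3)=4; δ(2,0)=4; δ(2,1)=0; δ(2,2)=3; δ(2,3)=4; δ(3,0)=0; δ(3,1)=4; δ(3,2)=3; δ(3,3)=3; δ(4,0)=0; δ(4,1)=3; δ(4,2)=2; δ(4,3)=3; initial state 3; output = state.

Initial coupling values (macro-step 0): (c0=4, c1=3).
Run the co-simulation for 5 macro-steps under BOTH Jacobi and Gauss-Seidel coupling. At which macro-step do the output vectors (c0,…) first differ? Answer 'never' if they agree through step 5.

first divergence at macro-step: 1

[Jacobi] macro 1: S0 reads c0=4 → after 2×micro: 3; S1 reads c0=4 → after 1×micro: 0 ⇒ (c0=3, c1=0)
[Jacobi] macro 2: S0 reads c0=3 → after 2×micro: 1; S1 reads c0=3 → after 1×micro: 0 ⇒ (c0=1, c1=0)
[Jacobi] macro 3: S0 reads c0=1 → after 2×micro: 3; S1 reads c0=1 → after 1×micro: 0 ⇒ (c0=3, c1=0)
[Jacobi] macro 4: S0 reads c0=3 → after 2×micro: 1; S1 reads c0=3 → after 1×micro: 0 ⇒ (c0=1, c1=0)
[Jacobi] macro 5: S0 reads c0=1 → after 2×micro: 3; S1 reads c0=1 → after 1×micro: 0 ⇒ (c0=3, c1=0)
[Gauss-Seidel] macro 1: S0 reads c0=4 → after 2×micro: 3; S1 reads c0=3 → after 1×micro: 3 ⇒ (c0=3, c1=3)
[Gauss-Seidel] macro 2: S0 reads c0=3 → after 2×micro: 1; S1 reads c0=1 → after 1×micro: 4 ⇒ (c0=1, c1=4)
[Gauss-Seidel] macro 3: S0 reads c0=1 → after 2×micro: 3; S1 reads c0=3 → after 1×micro: 3 ⇒ (c0=3, c1=3)
[Gauss-Seidel] macro 4: S0 reads c0=3 → after 2×micro: 1; S1 reads c0=1 → after 1×micro: 4 ⇒ (c0=1, c1=4)
[Gauss-Seidel] macro 5: S0 reads c0=1 → after 2×micro: 3; S1 reads c0=3 → after 1×micro: 3 ⇒ (c0=3, c1=3)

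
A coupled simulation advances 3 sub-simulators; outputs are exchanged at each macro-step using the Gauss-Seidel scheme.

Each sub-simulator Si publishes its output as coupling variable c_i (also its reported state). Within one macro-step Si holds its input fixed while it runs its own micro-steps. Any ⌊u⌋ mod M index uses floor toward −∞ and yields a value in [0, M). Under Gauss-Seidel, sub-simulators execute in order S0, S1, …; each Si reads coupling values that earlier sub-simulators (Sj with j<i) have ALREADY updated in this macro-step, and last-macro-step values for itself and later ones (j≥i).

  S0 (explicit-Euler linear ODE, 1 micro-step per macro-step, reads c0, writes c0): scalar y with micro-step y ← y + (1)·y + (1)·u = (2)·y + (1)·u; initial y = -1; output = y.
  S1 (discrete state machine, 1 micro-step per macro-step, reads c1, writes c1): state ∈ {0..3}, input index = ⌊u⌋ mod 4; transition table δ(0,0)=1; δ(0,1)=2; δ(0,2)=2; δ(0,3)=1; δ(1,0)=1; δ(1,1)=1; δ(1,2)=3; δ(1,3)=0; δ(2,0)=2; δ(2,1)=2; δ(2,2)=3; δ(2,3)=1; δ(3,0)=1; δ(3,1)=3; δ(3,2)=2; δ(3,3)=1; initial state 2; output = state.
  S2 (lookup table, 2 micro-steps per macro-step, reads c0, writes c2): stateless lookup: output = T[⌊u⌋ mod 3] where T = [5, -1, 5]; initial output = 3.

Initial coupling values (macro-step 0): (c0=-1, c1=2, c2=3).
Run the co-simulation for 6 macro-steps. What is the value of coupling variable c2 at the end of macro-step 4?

c2 at macro-step 4 = 5

macro 1: S0 reads c0=-1 → after 1×micro: -3; S1 reads c1=2 → after 1×micro: 3; S2 reads c0=-3 → after 2×micro: 5 ⇒ (c0=-3, c1=3, c2=5)
macro 2: S0 reads c0=-3 → after 1×micro: -9; S1 reads c1=3 → after 1×micro: 1; S2 reads c0=-9 → after 2×micro: 5 ⇒ (c0=-9, c1=1, c2=5)
macro 3: S0 reads c0=-9 → after 1×micro: -27; S1 reads c1=1 → after 1×micro: 1; S2 reads c0=-27 → after 2×micro: 5 ⇒ (c0=-27, c1=1, c2=5)
macro 4: S0 reads c0=-27 → after 1×micro: -81; S1 reads c1=1 → after 1×micro: 1; S2 reads c0=-81 → after 2×micro: 5 ⇒ (c0=-81, c1=1, c2=5)
macro 5: S0 reads c0=-81 → after 1×micro: -243; S1 reads c1=1 → after 1×micro: 1; S2 reads c0=-243 → after 2×micro: 5 ⇒ (c0=-243, c1=1, c2=5)
macro 6: S0 reads c0=-243 → after 1×micro: -729; S1 reads c1=1 → after 1×micro: 1; S2 reads c0=-729 → after 2×micro: 5 ⇒ (c0=-729, c1=1, c2=5)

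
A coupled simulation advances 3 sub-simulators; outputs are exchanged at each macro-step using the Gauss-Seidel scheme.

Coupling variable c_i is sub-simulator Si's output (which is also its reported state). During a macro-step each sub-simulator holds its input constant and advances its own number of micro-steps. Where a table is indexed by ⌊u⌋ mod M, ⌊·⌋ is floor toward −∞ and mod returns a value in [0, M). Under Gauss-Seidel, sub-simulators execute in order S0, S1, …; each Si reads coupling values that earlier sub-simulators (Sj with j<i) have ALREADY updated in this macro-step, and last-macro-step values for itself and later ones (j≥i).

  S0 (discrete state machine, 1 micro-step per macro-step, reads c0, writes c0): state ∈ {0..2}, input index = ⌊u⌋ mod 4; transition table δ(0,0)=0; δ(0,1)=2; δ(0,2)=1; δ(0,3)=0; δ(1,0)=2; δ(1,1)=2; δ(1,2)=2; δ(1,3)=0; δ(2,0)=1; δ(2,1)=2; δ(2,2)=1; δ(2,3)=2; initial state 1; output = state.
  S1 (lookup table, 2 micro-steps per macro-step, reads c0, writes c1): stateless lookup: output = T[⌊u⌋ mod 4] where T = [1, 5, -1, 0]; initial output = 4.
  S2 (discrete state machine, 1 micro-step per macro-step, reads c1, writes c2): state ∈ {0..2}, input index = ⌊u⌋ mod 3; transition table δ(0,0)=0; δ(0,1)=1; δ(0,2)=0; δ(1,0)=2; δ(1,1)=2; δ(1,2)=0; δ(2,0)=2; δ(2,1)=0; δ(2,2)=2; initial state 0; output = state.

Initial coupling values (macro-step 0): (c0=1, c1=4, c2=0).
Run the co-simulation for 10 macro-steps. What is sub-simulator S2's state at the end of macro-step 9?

macro 1: S0 reads c0=1 → after 1×micro: 2; S1 reads c0=2 → after 2×micro: -1; S2 reads c1=-1 → after 1×micro: 0 ⇒ (c0=2, c1=-1, c2=0)
macro 2: S0 reads c0=2 → after 1×micro: 1; S1 reads c0=1 → after 2×micro: 5; S2 reads c1=5 → after 1×micro: 0 ⇒ (c0=1, c1=5, c2=0)
macro 3: S0 reads c0=1 → after 1×micro: 2; S1 reads c0=2 → after 2×micro: -1; S2 reads c1=-1 → after 1×micro: 0 ⇒ (c0=2, c1=-1, c2=0)
macro 4: S0 reads c0=2 → after 1×micro: 1; S1 reads c0=1 → after 2×micro: 5; S2 reads c1=5 → after 1×micro: 0 ⇒ (c0=1, c1=5, c2=0)
macro 5: S0 reads c0=1 → after 1×micro: 2; S1 reads c0=2 → after 2×micro: -1; S2 reads c1=-1 → after 1×micro: 0 ⇒ (c0=2, c1=-1, c2=0)
macro 6: S0 reads c0=2 → after 1×micro: 1; S1 reads c0=1 → after 2×micro: 5; S2 reads c1=5 → after 1×micro: 0 ⇒ (c0=1, c1=5, c2=0)
macro 7: S0 reads c0=1 → after 1×micro: 2; S1 reads c0=2 → after 2×micro: -1; S2 reads c1=-1 → after 1×micro: 0 ⇒ (c0=2, c1=-1, c2=0)
macro 8: S0 reads c0=2 → after 1×micro: 1; S1 reads c0=1 → after 2×micro: 5; S2 reads c1=5 → after 1×micro: 0 ⇒ (c0=1, c1=5, c2=0)
macro 9: S0 reads c0=1 → after 1×micro: 2; S1 reads c0=2 → after 2×micro: -1; S2 reads c1=-1 → after 1×micro: 0 ⇒ (c0=2, c1=-1, c2=0)
macro 10: S0 reads c0=2 → after 1×micro: 1; S1 reads c0=1 → after 2×micro: 5; S2 reads c1=5 → after 1×micro: 0 ⇒ (c0=1, c1=5, c2=0)

S2 state at macro-step 9 = 0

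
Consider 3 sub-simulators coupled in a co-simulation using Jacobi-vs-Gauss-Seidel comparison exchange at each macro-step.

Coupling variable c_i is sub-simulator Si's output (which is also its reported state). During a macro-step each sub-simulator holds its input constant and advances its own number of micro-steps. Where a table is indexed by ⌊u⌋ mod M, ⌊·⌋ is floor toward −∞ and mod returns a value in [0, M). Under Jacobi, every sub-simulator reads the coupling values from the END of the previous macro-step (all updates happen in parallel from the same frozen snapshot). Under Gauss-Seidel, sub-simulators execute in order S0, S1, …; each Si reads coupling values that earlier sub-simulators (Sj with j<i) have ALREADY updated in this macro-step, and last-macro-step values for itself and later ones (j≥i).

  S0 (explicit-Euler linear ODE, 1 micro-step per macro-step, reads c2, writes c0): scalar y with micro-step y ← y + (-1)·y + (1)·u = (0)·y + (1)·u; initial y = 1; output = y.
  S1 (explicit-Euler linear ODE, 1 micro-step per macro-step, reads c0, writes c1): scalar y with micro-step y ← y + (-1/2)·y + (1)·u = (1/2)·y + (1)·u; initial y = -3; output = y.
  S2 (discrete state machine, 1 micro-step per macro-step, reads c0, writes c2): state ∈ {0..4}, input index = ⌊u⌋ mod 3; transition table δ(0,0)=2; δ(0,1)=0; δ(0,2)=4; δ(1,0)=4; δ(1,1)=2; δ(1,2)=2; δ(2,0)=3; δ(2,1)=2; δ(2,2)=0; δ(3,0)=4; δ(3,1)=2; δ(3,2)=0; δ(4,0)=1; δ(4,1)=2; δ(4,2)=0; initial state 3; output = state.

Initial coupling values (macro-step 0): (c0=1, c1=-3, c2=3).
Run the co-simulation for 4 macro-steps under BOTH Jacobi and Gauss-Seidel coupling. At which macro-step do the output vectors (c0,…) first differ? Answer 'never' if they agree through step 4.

first divergence at macro-step: 1

[Jacobi] macro 1: S0 reads c2=3 → after 1×micro: 3; S1 reads c0=1 → after 1×micro: -1/2; S2 reads c0=1 → after 1×micro: 2 ⇒ (c0=3, c1=-1/2, c2=2)
[Jacobi] macro 2: S0 reads c2=2 → after 1×micro: 2; S1 reads c0=3 → after 1×micro: 11/4; S2 reads c0=3 → after 1×micro: 3 ⇒ (c0=2, c1=11/4, c2=3)
[Jacobi] macro 3: S0 reads c2=3 → after 1×micro: 3; S1 reads c0=2 → after 1×micro: 27/8; S2 reads c0=2 → after 1×micro: 0 ⇒ (c0=3, c1=27/8, c2=0)
[Jacobi] macro 4: S0 reads c2=0 → after 1×micro: 0; S1 reads c0=3 → after 1×micro: 75/16; S2 reads c0=3 → after 1×micro: 2 ⇒ (c0=0, c1=75/16, c2=2)
[Gauss-Seidel] macro 1: S0 reads c2=3 → after 1×micro: 3; S1 reads c0=3 → after 1×micro: 3/2; S2 reads c0=3 → after 1×micro: 4 ⇒ (c0=3, c1=3/2, c2=4)
[Gauss-Seidel] macro 2: S0 reads c2=4 → after 1×micro: 4; S1 reads c0=4 → after 1×micro: 19/4; S2 reads c0=4 → after 1×micro: 2 ⇒ (c0=4, c1=19/4, c2=2)
[Gauss-Seidel] macro 3: S0 reads c2=2 → after 1×micro: 2; S1 reads c0=2 → after 1×micro: 35/8; S2 reads c0=2 → after 1×micro: 0 ⇒ (c0=2, c1=35/8, c2=0)
[Gauss-Seidel] macro 4: S0 reads c2=0 → after 1×micro: 0; S1 reads c0=0 → after 1×micro: 35/16; S2 reads c0=0 → after 1×micro: 2 ⇒ (c0=0, c1=35/16, c2=2)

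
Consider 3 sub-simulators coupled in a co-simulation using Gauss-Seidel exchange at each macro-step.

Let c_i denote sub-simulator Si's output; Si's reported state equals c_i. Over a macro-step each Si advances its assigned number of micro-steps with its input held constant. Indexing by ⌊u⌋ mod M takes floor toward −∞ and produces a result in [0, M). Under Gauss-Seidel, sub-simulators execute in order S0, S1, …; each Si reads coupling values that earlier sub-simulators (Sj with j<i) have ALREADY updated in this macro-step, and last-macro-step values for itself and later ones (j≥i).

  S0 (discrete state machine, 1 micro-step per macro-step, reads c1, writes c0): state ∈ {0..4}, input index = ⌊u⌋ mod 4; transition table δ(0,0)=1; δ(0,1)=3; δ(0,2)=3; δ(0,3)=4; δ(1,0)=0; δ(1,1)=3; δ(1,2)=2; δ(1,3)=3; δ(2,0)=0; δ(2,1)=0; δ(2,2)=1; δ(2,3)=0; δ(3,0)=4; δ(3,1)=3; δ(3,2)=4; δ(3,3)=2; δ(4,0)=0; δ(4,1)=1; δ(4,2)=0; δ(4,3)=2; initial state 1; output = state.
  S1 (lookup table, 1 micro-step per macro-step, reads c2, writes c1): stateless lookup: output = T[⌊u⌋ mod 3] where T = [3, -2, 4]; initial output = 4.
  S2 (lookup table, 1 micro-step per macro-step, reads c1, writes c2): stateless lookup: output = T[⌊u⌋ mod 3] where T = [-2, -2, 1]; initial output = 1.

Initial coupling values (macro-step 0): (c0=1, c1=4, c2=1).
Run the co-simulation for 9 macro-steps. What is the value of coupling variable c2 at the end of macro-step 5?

c2 at macro-step 5 = -2

macro 1: S0 reads c1=4 → after 1×micro: 0; S1 reads c2=1 → after 1×micro: -2; S2 reads c1=-2 → after 1×micro: -2 ⇒ (c0=0, c1=-2, c2=-2)
macro 2: S0 reads c1=-2 → after 1×micro: 3; S1 reads c2=-2 → after 1×micro: -2; S2 reads c1=-2 → after 1×micro: -2 ⇒ (c0=3, c1=-2, c2=-2)
macro 3: S0 reads c1=-2 → after 1×micro: 4; S1 reads c2=-2 → after 1×micro: -2; S2 reads c1=-2 → after 1×micro: -2 ⇒ (c0=4, c1=-2, c2=-2)
macro 4: S0 reads c1=-2 → after 1×micro: 0; S1 reads c2=-2 → after 1×micro: -2; S2 reads c1=-2 → after 1×micro: -2 ⇒ (c0=0, c1=-2, c2=-2)
macro 5: S0 reads c1=-2 → after 1×micro: 3; S1 reads c2=-2 → after 1×micro: -2; S2 reads c1=-2 → after 1×micro: -2 ⇒ (c0=3, c1=-2, c2=-2)
macro 6: S0 reads c1=-2 → after 1×micro: 4; S1 reads c2=-2 → after 1×micro: -2; S2 reads c1=-2 → after 1×micro: -2 ⇒ (c0=4, c1=-2, c2=-2)
macro 7: S0 reads c1=-2 → after 1×micro: 0; S1 reads c2=-2 → after 1×micro: -2; S2 reads c1=-2 → after 1×micro: -2 ⇒ (c0=0, c1=-2, c2=-2)
macro 8: S0 reads c1=-2 → after 1×micro: 3; S1 reads c2=-2 → after 1×micro: -2; S2 reads c1=-2 → after 1×micro: -2 ⇒ (c0=3, c1=-2, c2=-2)
macro 9: S0 reads c1=-2 → after 1×micro: 4; S1 reads c2=-2 → after 1×micro: -2; S2 reads c1=-2 → after 1×micro: -2 ⇒ (c0=4, c1=-2, c2=-2)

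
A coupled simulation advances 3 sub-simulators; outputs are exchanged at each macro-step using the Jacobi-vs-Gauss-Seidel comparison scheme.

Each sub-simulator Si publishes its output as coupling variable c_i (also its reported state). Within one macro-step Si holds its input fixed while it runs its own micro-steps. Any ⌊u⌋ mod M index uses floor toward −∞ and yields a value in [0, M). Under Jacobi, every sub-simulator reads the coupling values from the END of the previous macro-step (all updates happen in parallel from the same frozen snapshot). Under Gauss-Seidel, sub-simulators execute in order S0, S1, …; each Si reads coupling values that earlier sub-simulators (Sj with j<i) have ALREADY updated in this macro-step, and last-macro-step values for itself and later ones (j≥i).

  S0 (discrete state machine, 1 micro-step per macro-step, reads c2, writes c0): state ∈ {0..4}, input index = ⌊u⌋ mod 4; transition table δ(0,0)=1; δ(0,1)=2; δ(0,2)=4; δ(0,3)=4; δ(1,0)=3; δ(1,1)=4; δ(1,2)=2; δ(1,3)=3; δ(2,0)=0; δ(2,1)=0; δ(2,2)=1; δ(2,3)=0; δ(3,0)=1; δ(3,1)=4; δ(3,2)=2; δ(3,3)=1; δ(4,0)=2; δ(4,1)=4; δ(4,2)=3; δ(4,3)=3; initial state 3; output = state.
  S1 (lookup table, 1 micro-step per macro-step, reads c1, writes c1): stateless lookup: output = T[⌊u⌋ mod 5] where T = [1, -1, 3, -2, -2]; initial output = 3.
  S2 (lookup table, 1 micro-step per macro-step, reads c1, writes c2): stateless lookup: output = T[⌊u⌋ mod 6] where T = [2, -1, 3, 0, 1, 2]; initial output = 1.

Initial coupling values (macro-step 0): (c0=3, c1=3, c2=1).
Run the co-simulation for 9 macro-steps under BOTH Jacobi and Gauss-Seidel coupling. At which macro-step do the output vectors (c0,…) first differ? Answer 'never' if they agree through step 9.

first divergence at macro-step: 1

[Jacobi] macro 1: S0 reads c2=1 → after 1×micro: 4; S1 reads c1=3 → after 1×micro: -2; S2 reads c1=3 → after 1×micro: 0 ⇒ (c0=4, c1=-2, c2=0)
[Jacobi] macro 2: S0 reads c2=0 → after 1×micro: 2; S1 reads c1=-2 → after 1×micro: -2; S2 reads c1=-2 → after 1×micro: 1 ⇒ (c0=2, c1=-2, c2=1)
[Jacobi] macro 3: S0 reads c2=1 → after 1×micro: 0; S1 reads c1=-2 → after 1×micro: -2; S2 reads c1=-2 → after 1×micro: 1 ⇒ (c0=0, c1=-2, c2=1)
[Jacobi] macro 4: S0 reads c2=1 → after 1×micro: 2; S1 reads c1=-2 → after 1×micro: -2; S2 reads c1=-2 → after 1×micro: 1 ⇒ (c0=2, c1=-2, c2=1)
[Jacobi] macro 5: S0 reads c2=1 → after 1×micro: 0; S1 reads c1=-2 → after 1×micro: -2; S2 reads c1=-2 → after 1×micro: 1 ⇒ (c0=0, c1=-2, c2=1)
[Jacobi] macro 6: S0 reads c2=1 → after 1×micro: 2; S1 reads c1=-2 → after 1×micro: -2; S2 reads c1=-2 → after 1×micro: 1 ⇒ (c0=2, c1=-2, c2=1)
[Jacobi] macro 7: S0 reads c2=1 → after 1×micro: 0; S1 reads c1=-2 → after 1×micro: -2; S2 reads c1=-2 → after 1×micro: 1 ⇒ (c0=0, c1=-2, c2=1)
[Jacobi] macro 8: S0 reads c2=1 → after 1×micro: 2; S1 reads c1=-2 → after 1×micro: -2; S2 reads c1=-2 → after 1×micro: 1 ⇒ (c0=2, c1=-2, c2=1)
[Jacobi] macro 9: S0 reads c2=1 → after 1×micro: 0; S1 reads c1=-2 → after 1×micro: -2; S2 reads c1=-2 → after 1×micro: 1 ⇒ (c0=0, c1=-2, c2=1)
[Gauss-Seidel] macro 1: S0 reads c2=1 → after 1×micro: 4; S1 reads c1=3 → after 1×micro: -2; S2 reads c1=-2 → after 1×micro: 1 ⇒ (c0=4, c1=-2, c2=1)
[Gauss-Seidel] macro 2: S0 reads c2=1 → after 1×micro: 4; S1 reads c1=-2 → after 1×micro: -2; S2 reads c1=-2 → after 1×micro: 1 ⇒ (c0=4, c1=-2, c2=1)
[Gauss-Seidel] macro 3: S0 reads c2=1 → after 1×micro: 4; S1 reads c1=-2 → after 1×micro: -2; S2 reads c1=-2 → after 1×micro: 1 ⇒ (c0=4, c1=-2, c2=1)
[Gauss-Seidel] macro 4: S0 reads c2=1 → after 1×micro: 4; S1 reads c1=-2 → after 1×micro: -2; S2 reads c1=-2 → after 1×micro: 1 ⇒ (c0=4, c1=-2, c2=1)
[Gauss-Seidel] macro 5: S0 reads c2=1 → after 1×micro: 4; S1 reads c1=-2 → after 1×micro: -2; S2 reads c1=-2 → after 1×micro: 1 ⇒ (c0=4, c1=-2, c2=1)
[Gauss-Seidel] macro 6: S0 reads c2=1 → after 1×micro: 4; S1 reads c1=-2 → after 1×micro: -2; S2 reads c1=-2 → after 1×micro: 1 ⇒ (c0=4, c1=-2, c2=1)
[Gauss-Seidel] macro 7: S0 reads c2=1 → after 1×micro: 4; S1 reads c1=-2 → after 1×micro: -2; S2 reads c1=-2 → after 1×micro: 1 ⇒ (c0=4, c1=-2, c2=1)
[Gauss-Seidel] macro 8: S0 reads c2=1 → after 1×micro: 4; S1 reads c1=-2 → after 1×micro: -2; S2 reads c1=-2 → after 1×micro: 1 ⇒ (c0=4, c1=-2, c2=1)
[Gauss-Seidel] macro 9: S0 reads c2=1 → after 1×micro: 4; S1 reads c1=-2 → after 1×micro: -2; S2 reads c1=-2 → after 1×micro: 1 ⇒ (c0=4, c1=-2, c2=1)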